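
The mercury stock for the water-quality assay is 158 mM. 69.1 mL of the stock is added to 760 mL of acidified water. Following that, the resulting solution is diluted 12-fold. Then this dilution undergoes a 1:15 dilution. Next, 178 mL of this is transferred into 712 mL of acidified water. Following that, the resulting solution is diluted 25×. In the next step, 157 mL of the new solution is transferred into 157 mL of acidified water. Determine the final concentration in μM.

0.293 μM

Overall dilution factor = 12.00 × 12 × 15 × 5 × 25 × 2 = 5.40 × 10⁵.
158 mM / 5.40 × 10⁵ = 2.93 × 10⁻⁴ mM = 0.293 μM.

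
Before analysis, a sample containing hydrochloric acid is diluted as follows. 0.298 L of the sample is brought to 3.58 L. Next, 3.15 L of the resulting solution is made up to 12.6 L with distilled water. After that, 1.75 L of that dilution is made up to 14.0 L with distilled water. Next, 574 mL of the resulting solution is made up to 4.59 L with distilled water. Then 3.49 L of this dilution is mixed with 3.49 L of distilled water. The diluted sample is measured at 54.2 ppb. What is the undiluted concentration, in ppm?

333 ppm

Overall dilution factor = 12.01 × 4 × 8 × 7.997 × 2 = 6148.
Original = 54.2 ppb × 6148 = 3.33 × 10⁵ ppb = 333 ppm.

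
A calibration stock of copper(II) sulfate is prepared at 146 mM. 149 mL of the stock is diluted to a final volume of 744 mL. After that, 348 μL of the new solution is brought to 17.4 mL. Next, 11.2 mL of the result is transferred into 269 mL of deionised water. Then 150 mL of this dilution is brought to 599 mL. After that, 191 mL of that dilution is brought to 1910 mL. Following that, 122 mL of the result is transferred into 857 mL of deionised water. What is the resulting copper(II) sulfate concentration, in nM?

Overall dilution factor = 4.993 × 50 × 25.02 × 3.993 × 10 × 8.025 = 2.00 × 10⁶.
146 mM / 2.00 × 10⁶ = 7.29 × 10⁻⁵ mM = 72.9 nM.

72.9 nM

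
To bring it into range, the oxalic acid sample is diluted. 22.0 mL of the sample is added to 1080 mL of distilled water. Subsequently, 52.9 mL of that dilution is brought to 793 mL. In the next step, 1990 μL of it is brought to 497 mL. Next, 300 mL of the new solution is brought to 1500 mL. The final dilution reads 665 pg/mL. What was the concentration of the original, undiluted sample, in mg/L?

624 mg/L

Overall dilution factor = 50.09 × 14.99 × 249.7 × 5 = 9.38 × 10⁵.
Original = 665 pg/mL × 9.38 × 10⁵ = 6.24 × 10⁸ pg/mL = 624 mg/L.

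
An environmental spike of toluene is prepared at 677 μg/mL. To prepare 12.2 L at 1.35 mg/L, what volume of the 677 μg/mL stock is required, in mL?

1.35 mg/L = 1.35 μg/mL.
V₁ = C₂V₂/C₁ = 1.35 × 12.2 / 677 = 0.0243 L = 24.3 mL.

24.3 mL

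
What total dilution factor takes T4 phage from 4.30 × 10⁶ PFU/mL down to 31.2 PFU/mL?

Factor = C₀/C_target = 4.30 × 10⁶ PFU/mL / 31.2 PFU/mL = 1.38 × 10⁵.

1.38 × 10⁵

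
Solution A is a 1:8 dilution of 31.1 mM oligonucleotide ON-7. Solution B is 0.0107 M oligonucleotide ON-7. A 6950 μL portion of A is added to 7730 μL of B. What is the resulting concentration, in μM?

7470 μM

C_A = 31.1 mM / 8 = 3.89 mM.
C_B = 0.0107 M = 10.7 mM.
C_mix = (C_A·V_A + C_B·V_B)/(V_A + V_B) = (3.89×6950 + 10.7×7730) / 14680 = 7.47 mM = 7470 μM.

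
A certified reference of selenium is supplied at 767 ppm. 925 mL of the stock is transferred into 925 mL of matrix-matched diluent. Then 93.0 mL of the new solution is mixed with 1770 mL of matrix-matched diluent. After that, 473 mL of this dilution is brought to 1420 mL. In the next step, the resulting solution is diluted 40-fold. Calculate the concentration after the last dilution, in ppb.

Overall dilution factor = 2 × 20.03 × 3.002 × 40 = 4811.
767 ppm / 4811 = 0.159 ppm = 159 ppb.

159 ppb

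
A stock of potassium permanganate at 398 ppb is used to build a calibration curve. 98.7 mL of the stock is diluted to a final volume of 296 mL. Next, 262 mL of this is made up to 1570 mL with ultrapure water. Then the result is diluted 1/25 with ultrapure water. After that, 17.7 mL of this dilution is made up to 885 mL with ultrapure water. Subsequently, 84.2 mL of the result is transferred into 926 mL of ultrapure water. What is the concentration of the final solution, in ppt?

Overall dilution factor = 2.999 × 5.992 × 25 × 50 × 12.00 = 2.70 × 10⁵.
398 ppb / 2.70 × 10⁵ = 1.48 × 10⁻³ ppb = 1.48 ppt.

1.48 ppt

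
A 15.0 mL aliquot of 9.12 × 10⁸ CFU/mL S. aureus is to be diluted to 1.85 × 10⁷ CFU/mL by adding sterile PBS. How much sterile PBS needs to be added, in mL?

V₂ = C₁V₁/C₂ = 9.12 × 10⁸ × 15.0 / 1.85 × 10⁷ = 739 mL.
Diluent to add = V₂ − V₁ = 739 − 15.0 = 724 mL.

724 mL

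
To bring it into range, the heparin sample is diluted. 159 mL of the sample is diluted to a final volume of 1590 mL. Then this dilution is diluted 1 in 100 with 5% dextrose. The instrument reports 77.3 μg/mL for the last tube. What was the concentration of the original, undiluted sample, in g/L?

77.3 g/L

Overall dilution factor = 10 × 100 = 1000.
Original = 77.3 μg/mL × 1000 = 7.73 × 10⁴ μg/mL = 77.3 g/L.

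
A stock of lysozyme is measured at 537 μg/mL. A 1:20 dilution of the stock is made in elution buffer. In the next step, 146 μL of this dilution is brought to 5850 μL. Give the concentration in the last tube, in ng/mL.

Overall dilution factor = 20 × 40.07 = 801.
537 μg/mL / 801 = 0.670 μg/mL = 670 ng/mL.

670 ng/mL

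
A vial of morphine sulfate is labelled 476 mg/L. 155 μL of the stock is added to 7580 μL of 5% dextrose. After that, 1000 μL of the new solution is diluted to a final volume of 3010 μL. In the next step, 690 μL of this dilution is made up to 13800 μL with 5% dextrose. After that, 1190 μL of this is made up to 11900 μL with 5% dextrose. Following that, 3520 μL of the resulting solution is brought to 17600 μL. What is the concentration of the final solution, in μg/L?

Overall dilution factor = 49.90 × 3.010 × 20 × 10 × 5 = 1.50 × 10⁵.
476 mg/L / 1.50 × 10⁵ = 3.17 × 10⁻³ mg/L = 3.17 μg/L.

3.17 μg/L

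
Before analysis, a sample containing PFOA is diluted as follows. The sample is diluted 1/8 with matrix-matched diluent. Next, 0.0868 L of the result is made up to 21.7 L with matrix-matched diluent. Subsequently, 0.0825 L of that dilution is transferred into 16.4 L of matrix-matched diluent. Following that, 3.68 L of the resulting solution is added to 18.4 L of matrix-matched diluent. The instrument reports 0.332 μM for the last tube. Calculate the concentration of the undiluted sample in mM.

Overall dilution factor = 8 × 250 × 199.8 × 6 = 2.40 × 10⁶.
Original = 0.332 μM × 2.40 × 10⁶ = 7.96 × 10⁵ μM = 796 mM.

796 mM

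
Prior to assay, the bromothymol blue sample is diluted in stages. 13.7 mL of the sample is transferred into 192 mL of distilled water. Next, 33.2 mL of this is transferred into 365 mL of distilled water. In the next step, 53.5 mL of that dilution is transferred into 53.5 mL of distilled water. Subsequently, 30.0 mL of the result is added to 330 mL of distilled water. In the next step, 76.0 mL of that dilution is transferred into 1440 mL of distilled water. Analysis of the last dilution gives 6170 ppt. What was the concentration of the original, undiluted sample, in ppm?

532 ppm

Overall dilution factor = 15.01 × 11.99 × 2 × 12 × 19.95 = 8.62 × 10⁴.
Original = 6170 ppt × 8.62 × 10⁴ = 5.32 × 10⁸ ppt = 532 ppm.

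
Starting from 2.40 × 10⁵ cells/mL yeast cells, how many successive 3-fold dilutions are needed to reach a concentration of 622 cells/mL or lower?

Need 3ⁿ ≥ 386, so n ≥ log(386)/log(3) = 5.42.
Minimum whole steps: n = 6.

6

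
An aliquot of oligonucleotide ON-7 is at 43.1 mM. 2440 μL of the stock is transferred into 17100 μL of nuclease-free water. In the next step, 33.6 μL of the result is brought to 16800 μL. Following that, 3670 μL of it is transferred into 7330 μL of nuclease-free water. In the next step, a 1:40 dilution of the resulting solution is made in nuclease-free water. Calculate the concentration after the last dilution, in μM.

Overall dilution factor = 8.008 × 500 × 2.997 × 40 = 4.80 × 10⁵.
43.1 mM / 4.80 × 10⁵ = 8.98 × 10⁻⁵ mM = 0.0898 μM.

0.0898 μM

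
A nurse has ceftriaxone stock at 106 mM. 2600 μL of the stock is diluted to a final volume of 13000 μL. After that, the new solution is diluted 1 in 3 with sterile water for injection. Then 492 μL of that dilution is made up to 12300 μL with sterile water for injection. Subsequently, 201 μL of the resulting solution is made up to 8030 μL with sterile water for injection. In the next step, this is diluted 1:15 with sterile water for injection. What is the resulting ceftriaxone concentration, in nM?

Overall dilution factor = 5 × 3 × 25 × 39.95 × 15 = 2.25 × 10⁵.
106 mM / 2.25 × 10⁵ = 4.72 × 10⁻⁴ mM = 472 nM.

472 nM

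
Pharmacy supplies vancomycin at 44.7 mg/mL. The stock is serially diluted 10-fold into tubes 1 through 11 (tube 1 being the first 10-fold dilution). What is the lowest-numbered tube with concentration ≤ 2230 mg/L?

tube 2

Tube n has concentration 44.7 mg/mL / 10ⁿ.
Need 10ⁿ ≥ 44.7 mg/mL / 2230 mg/L = 20.0, so n ≥ 1.30.
First such tube: n = 2.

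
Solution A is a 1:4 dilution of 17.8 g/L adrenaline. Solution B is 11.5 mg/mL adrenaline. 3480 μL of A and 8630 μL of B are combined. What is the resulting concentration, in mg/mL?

C_A = 17.8 g/L / 4 = 4.45 g/L.
C_B = 11.5 mg/mL = 11.5 g/L.
C_mix = (C_A·V_A + C_B·V_B)/(V_A + V_B) = (4.45×3480 + 11.5×8630) / 12110 = 9.47 g/L = 9.47 mg/mL.

9.47 mg/mL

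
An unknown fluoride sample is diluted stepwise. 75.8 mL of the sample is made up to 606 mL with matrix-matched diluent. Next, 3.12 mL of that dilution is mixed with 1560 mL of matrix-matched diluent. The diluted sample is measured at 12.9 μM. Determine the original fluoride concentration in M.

0.0517 M

Overall dilution factor = 7.995 × 501 = 4005.
Original = 12.9 μM × 4005 = 5.17 × 10⁴ μM = 0.0517 M.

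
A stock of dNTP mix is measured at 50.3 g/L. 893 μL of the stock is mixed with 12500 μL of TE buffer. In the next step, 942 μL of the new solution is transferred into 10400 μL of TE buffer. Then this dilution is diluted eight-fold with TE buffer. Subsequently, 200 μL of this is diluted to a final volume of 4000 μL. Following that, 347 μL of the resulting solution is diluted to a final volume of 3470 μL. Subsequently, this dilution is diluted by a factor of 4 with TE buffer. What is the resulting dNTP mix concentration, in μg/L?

43.5 μg/L

Overall dilution factor = 15.00 × 12.04 × 8 × 20 × 10 × 4 = 1.16 × 10⁶.
50.3 g/L / 1.16 × 10⁶ = 4.35 × 10⁻⁵ g/L = 43.5 μg/L.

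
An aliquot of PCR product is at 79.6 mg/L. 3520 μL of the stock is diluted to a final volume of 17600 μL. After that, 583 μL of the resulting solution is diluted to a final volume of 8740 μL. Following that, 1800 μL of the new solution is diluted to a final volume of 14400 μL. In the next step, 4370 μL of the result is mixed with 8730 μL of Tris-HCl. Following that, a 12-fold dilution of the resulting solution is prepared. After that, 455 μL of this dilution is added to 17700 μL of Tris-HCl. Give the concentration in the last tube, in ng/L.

92.5 ng/L

Overall dilution factor = 5 × 14.99 × 8 × 2.998 × 12 × 39.90 = 8.61 × 10⁵.
79.6 mg/L / 8.61 × 10⁵ = 9.25 × 10⁻⁵ mg/L = 92.5 ng/L.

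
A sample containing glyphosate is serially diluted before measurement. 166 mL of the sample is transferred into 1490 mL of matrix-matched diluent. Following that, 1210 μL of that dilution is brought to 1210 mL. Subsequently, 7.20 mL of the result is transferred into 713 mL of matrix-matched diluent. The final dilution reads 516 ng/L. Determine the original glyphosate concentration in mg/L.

515 mg/L

Overall dilution factor = 9.976 × 1000 × 100.0 = 9.98 × 10⁵.
Original = 516 ng/L × 9.98 × 10⁵ = 5.15 × 10⁸ ng/L = 515 mg/L.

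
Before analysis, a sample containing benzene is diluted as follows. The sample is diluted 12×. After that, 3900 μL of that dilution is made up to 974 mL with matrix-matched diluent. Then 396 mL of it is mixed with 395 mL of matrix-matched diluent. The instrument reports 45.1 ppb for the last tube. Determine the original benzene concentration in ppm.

270 ppm

Overall dilution factor = 12 × 249.7 × 1.997 = 5986.
Original = 45.1 ppb × 5986 = 2.70 × 10⁵ ppb = 270 ppm.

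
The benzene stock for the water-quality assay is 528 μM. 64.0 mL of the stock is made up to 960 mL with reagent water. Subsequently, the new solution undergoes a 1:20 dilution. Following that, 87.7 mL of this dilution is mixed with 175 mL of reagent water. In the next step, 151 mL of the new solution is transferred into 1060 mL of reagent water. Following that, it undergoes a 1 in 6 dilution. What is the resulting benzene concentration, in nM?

12.2 nM

Overall dilution factor = 15 × 20 × 2.995 × 8.020 × 6 = 4.32 × 10⁴.
528 μM / 4.32 × 10⁴ = 0.0122 μM = 12.2 nM.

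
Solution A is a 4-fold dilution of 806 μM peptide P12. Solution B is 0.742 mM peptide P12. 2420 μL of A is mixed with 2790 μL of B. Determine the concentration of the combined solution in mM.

0.491 mM

C_A = 806 μM / 4 = 202 μM.
C_B = 0.742 mM = 742 μM.
C_mix = (C_A·V_A + C_B·V_B)/(V_A + V_B) = (202×2420 + 742×2790) / 5210 = 491 μM = 0.491 mM.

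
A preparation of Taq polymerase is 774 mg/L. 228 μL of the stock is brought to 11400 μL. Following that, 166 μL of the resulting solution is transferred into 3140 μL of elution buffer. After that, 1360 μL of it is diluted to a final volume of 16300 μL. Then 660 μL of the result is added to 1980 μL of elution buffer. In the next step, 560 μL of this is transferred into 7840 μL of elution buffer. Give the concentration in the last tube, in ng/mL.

1.08 ng/mL

Overall dilution factor = 50 × 19.92 × 11.99 × 4 × 15 = 7.16 × 10⁵.
774 mg/L / 7.16 × 10⁵ = 1.08 × 10⁻³ mg/L = 1.08 ng/mL.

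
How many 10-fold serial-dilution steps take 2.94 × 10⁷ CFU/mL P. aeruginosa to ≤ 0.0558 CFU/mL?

9

Need 10ⁿ ≥ 5.27 × 10⁸, so n ≥ log(5.27 × 10⁸)/log(10) = 8.72.
Minimum whole steps: n = 9.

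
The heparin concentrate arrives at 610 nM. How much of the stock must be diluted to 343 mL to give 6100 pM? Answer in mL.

3.43 mL

6100 pM = 6.10 nM.
V₁ = C₂V₂/C₁ = 6.10 × 343 / 610 = 3.43 mL.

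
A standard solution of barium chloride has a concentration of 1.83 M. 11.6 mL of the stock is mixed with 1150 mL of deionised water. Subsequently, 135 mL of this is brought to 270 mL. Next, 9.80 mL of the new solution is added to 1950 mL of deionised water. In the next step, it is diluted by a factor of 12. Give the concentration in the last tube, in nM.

Overall dilution factor = 100.1 × 2 × 200.0 × 12 = 4.81 × 10⁵.
1.83 M / 4.81 × 10⁵ = 3.81 × 10⁻⁶ M = 3810 nM.

3810 nM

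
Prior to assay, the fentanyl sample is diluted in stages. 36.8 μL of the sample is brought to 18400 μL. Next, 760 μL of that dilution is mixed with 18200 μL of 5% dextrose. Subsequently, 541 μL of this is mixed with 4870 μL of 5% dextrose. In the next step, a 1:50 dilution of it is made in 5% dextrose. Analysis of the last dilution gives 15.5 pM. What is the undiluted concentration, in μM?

96.7 μM

Overall dilution factor = 500 × 24.95 × 10.00 × 50 = 6.24 × 10⁶.
Original = 15.5 pM × 6.24 × 10⁶ = 9.67 × 10⁷ pM = 96.7 μM.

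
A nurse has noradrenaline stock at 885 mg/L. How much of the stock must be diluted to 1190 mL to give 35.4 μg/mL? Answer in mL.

47.6 mL

35.4 μg/mL = 35.4 mg/L.
V₁ = C₂V₂/C₁ = 35.4 × 1190 / 885 = 47.6 mL.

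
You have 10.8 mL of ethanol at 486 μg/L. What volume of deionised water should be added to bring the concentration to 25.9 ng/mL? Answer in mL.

192 mL

25.9 ng/mL = 25.9 μg/L.
V₂ = C₁V₁/C₂ = 486 × 10.8 / 25.9 = 203 mL.
Diluent to add = V₂ − V₁ = 203 − 10.8 = 192 mL.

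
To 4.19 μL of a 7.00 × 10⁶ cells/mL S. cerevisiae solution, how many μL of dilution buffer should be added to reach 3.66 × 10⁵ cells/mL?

75.9 μL

V₂ = C₁V₁/C₂ = 7.00 × 10⁶ × 4.19 / 3.66 × 10⁵ = 80.1 μL.
Diluent to add = V₂ − V₁ = 80.1 − 4.19 = 75.9 μL.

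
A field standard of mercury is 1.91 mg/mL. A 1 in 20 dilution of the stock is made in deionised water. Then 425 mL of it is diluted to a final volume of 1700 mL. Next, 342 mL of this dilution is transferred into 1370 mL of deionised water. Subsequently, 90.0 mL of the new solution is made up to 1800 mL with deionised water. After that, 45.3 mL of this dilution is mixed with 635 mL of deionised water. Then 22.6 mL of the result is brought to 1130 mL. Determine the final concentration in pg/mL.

318 pg/mL

Overall dilution factor = 20 × 4 × 5.006 × 20 × 15.02 × 50 = 6.01 × 10⁶.
1.91 mg/mL / 6.01 × 10⁶ = 3.18 × 10⁻⁷ mg/mL = 318 pg/mL.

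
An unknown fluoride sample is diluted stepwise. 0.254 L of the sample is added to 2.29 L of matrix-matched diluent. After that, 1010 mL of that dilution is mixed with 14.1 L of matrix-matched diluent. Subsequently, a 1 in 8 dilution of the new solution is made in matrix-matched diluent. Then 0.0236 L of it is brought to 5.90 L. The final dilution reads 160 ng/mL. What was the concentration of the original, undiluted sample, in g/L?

47.9 g/L

Overall dilution factor = 10.02 × 14.96 × 8 × 250 = 3.00 × 10⁵.
Original = 160 ng/mL × 3.00 × 10⁵ = 4.79 × 10⁷ ng/mL = 47.9 g/L.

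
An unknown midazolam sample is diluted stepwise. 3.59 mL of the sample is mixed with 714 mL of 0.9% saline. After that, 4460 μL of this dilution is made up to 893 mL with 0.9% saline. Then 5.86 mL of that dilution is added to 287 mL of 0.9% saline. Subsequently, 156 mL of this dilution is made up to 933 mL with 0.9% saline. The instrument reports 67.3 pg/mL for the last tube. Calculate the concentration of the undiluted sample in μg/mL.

805 μg/mL

Overall dilution factor = 199.9 × 200.2 × 49.98 × 5.981 = 1.20 × 10⁷.
Original = 67.3 pg/mL × 1.20 × 10⁷ = 8.05 × 10⁸ pg/mL = 805 μg/mL.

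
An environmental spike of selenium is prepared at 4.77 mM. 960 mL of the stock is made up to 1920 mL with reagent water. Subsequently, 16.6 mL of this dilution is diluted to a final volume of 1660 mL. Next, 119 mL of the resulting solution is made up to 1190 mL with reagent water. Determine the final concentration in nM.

Overall dilution factor = 2 × 100 × 10 = 2000.
4.77 mM / 2000 = 2.38 × 10⁻³ mM = 2380 nM.

2380 nM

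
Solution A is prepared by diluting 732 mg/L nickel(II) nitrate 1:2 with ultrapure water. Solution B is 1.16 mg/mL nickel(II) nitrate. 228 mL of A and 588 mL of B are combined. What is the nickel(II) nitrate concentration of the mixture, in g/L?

0.938 g/L

C_A = 732 mg/L / 2 = 366 mg/L.
C_B = 1.16 mg/mL = 1160 mg/L.
C_mix = (C_A·V_A + C_B·V_B)/(V_A + V_B) = (366×228 + 1160×588) / 816.0 = 938 mg/L = 0.938 g/L.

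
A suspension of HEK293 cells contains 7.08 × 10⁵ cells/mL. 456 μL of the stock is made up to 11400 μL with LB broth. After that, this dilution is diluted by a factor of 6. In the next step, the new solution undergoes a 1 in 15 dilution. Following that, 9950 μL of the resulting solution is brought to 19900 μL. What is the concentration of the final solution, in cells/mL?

157 cells/mL

Overall dilution factor = 25 × 6 × 15 × 2 = 4500.
7.08 × 10⁵ cells/mL / 4500 = 157 cells/mL.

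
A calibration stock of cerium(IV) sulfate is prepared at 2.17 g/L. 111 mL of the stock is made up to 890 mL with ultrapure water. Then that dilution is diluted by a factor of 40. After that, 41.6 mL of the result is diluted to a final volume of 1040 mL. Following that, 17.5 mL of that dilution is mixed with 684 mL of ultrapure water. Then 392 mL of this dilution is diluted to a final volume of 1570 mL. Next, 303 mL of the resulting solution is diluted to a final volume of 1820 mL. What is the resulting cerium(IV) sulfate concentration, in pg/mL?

Overall dilution factor = 8.018 × 40 × 25 × 40.09 × 4.005 × 6.007 = 7.73 × 10⁶.
2.17 g/L / 7.73 × 10⁶ = 2.81 × 10⁻⁷ g/L = 281 pg/mL.

281 pg/mL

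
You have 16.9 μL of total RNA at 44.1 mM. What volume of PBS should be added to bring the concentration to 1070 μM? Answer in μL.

680 μL

1070 μM = 1.07 mM.
V₂ = C₁V₁/C₂ = 44.1 × 16.9 / 1.07 = 697 μL.
Diluent to add = V₂ − V₁ = 697 − 16.9 = 680 μL.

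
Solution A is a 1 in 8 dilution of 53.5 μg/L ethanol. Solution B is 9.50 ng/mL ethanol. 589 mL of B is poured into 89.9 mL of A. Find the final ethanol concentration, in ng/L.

9130 ng/L

C_A = 53.5 μg/L / 8 = 6.69 μg/L.
C_B = 9.50 ng/mL = 9.50 μg/L.
C_mix = (C_A·V_A + C_B·V_B)/(V_A + V_B) = (6.69×89.9 + 9.50×589) / 678.9 = 9.13 μg/L = 9130 ng/L.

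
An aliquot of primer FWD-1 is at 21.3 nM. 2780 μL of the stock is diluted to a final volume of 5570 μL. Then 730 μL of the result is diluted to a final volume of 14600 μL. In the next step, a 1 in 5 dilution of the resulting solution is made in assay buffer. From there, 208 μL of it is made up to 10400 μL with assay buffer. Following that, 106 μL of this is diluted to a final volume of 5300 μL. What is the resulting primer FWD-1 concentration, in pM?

Overall dilution factor = 2.004 × 20 × 5 × 50 × 50 = 5.01 × 10⁵.
21.3 nM / 5.01 × 10⁵ = 4.25 × 10⁻⁵ nM = 0.0425 pM.

0.0425 pM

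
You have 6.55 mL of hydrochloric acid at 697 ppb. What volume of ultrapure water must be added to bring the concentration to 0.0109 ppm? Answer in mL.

0.0109 ppm = 10.9 ppb.
V₂ = C₁V₁/C₂ = 697 × 6.55 / 10.9 = 419 mL.
Diluent to add = V₂ − V₁ = 419 − 6.55 = 412 mL.

412 mL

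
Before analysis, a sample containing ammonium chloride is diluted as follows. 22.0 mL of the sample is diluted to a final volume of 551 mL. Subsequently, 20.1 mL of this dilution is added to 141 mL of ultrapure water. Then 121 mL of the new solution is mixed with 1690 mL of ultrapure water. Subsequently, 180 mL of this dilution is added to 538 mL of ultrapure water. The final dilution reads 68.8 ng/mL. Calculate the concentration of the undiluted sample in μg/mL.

Overall dilution factor = 25.05 × 8.015 × 14.97 × 3.989 = 1.20 × 10⁴.
Original = 68.8 ng/mL × 1.20 × 10⁴ = 8.25 × 10⁵ ng/mL = 825 μg/mL.

825 μg/mL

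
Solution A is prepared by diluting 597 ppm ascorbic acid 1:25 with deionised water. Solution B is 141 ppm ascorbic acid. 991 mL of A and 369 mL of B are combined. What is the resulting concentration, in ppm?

C_A = 597 ppm / 25 = 23.9 ppm.
C_mix = (C_A·V_A + C_B·V_B)/(V_A + V_B) = (23.9×991 + 141×369) / 1360 = 55.7 ppm.

55.7 ppm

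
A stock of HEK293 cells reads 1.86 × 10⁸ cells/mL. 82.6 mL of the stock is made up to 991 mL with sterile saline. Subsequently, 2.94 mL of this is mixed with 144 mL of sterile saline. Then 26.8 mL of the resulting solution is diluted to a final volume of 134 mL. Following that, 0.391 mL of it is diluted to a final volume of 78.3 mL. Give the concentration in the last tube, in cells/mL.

Overall dilution factor = 12.00 × 49.98 × 5 × 200.3 = 6.00 × 10⁵.
1.86 × 10⁸ cells/mL / 6.00 × 10⁵ = 310 cells/mL.

310 cells/mL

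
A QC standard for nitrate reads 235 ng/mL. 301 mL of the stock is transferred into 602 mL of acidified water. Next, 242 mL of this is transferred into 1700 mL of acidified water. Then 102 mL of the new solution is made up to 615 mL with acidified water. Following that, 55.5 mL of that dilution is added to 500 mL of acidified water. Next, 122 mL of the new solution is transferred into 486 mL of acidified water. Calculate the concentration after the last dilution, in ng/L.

Overall dilution factor = 3 × 8.025 × 6.029 × 10.01 × 4.984 = 7240.
235 ng/mL / 7240 = 0.0325 ng/mL = 32.5 ng/L.

32.5 ng/L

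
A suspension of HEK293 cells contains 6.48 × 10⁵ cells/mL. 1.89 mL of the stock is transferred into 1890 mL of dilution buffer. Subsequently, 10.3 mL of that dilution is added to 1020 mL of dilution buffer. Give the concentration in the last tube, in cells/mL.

Overall dilution factor = 1001 × 100.0 = 1.00 × 10⁵.
6.48 × 10⁵ cells/mL / 1.00 × 10⁵ = 6.47 cells/mL.

6.47 cells/mL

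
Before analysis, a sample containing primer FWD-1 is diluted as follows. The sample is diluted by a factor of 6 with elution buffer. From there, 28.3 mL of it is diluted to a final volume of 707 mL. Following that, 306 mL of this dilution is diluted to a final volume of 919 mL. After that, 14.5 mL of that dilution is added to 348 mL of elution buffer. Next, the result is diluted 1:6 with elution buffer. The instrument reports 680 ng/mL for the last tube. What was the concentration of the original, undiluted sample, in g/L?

Overall dilution factor = 6 × 24.98 × 3.003 × 25 × 6 = 6.75 × 10⁴.
Original = 680 ng/mL × 6.75 × 10⁴ = 4.59 × 10⁷ ng/mL = 45.9 g/L.

45.9 g/L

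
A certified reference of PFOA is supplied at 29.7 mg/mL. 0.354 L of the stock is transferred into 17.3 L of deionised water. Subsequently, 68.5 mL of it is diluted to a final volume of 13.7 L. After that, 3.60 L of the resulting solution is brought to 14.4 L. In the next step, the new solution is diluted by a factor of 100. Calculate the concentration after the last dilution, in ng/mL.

Overall dilution factor = 49.87 × 200 × 4 × 100 = 3.99 × 10⁶.
29.7 mg/mL / 3.99 × 10⁶ = 7.44 × 10⁻⁶ mg/mL = 7.44 ng/mL.

7.44 ng/mL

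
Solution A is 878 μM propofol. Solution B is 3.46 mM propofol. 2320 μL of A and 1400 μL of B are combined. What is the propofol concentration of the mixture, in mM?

C_B = 3.46 mM = 3460 μM.
C_mix = (C_A·V_A + C_B·V_B)/(V_A + V_B) = (878×2320 + 3460×1400) / 3720 = 1850 μM = 1.85 mM.

1.85 mM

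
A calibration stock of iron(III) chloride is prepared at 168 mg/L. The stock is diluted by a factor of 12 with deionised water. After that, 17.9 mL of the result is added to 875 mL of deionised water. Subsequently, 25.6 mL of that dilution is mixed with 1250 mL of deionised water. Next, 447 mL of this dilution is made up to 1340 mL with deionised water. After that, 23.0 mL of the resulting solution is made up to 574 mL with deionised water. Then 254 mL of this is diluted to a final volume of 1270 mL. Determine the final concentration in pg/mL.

15.1 pg/mL

Overall dilution factor = 12 × 49.88 × 49.83 × 2.998 × 24.96 × 5 = 1.12 × 10⁷.
168 mg/L / 1.12 × 10⁷ = 1.51 × 10⁻⁵ mg/L = 15.1 pg/mL.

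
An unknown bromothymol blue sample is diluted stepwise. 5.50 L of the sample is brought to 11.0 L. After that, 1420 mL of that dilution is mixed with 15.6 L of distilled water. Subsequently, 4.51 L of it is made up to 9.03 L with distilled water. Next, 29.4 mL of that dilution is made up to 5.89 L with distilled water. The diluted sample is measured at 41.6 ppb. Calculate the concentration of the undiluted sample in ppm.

400 ppm

Overall dilution factor = 2 × 11.99 × 2.002 × 200.3 = 9616.
Original = 41.6 ppb × 9616 = 4.00 × 10⁵ ppb = 400 ppm.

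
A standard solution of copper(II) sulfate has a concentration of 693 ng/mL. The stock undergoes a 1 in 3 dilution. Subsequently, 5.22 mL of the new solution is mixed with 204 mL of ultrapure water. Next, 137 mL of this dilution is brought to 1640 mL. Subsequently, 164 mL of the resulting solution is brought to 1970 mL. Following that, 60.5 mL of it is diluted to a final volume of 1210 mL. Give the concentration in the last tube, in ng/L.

2.00 ng/L

Overall dilution factor = 3 × 40.08 × 11.97 × 12.01 × 20 = 3.46 × 10⁵.
693 ng/mL / 3.46 × 10⁵ = 2.00 × 10⁻³ ng/mL = 2.00 ng/L.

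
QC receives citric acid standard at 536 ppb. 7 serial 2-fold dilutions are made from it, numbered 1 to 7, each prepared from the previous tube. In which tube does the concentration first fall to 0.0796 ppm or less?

Tube n has concentration 536 ppb / 2ⁿ.
Need 2ⁿ ≥ 536 ppb / 0.0796 ppm = 6.73, so n ≥ 2.75.
First such tube: n = 3.

tube 3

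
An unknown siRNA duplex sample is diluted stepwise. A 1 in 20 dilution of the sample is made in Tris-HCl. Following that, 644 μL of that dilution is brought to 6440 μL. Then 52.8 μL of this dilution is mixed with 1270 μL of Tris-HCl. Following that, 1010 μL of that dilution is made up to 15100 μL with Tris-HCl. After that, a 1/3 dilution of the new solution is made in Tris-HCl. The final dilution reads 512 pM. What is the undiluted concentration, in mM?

0.115 mM

Overall dilution factor = 20 × 10 × 25.05 × 14.95 × 3 = 2.25 × 10⁵.
Original = 512 pM × 2.25 × 10⁵ = 1.15 × 10⁸ pM = 0.115 mM.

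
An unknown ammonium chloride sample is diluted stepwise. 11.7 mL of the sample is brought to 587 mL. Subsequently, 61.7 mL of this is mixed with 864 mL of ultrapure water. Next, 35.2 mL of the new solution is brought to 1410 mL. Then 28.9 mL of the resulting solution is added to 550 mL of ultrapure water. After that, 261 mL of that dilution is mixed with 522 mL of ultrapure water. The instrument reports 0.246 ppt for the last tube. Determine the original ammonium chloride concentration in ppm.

0.446 ppm

Overall dilution factor = 50.17 × 15.00 × 40.06 × 20.03 × 3 = 1.81 × 10⁶.
Original = 0.246 ppt × 1.81 × 10⁶ = 4.46 × 10⁵ ppt = 0.446 ppm.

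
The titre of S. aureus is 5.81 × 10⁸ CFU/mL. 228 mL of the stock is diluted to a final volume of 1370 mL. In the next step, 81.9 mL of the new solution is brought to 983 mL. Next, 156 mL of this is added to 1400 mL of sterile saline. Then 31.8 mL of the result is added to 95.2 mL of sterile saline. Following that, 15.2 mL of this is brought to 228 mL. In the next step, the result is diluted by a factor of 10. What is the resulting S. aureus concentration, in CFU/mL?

Overall dilution factor = 6.009 × 12.00 × 9.974 × 3.994 × 15 × 10 = 4.31 × 10⁵.
5.81 × 10⁸ CFU/mL / 4.31 × 10⁵ = 1350 CFU/mL.

1350 CFU/mL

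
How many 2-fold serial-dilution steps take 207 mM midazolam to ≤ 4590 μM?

Need 2ⁿ ≥ 45.1, so n ≥ log(45.1)/log(2) = 5.49.
Minimum whole steps: n = 6.

6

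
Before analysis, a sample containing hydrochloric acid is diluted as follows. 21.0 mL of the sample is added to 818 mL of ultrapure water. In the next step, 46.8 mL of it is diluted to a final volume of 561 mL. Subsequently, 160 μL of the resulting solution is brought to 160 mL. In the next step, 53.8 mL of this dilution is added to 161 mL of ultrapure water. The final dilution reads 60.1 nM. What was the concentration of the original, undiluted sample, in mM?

Overall dilution factor = 39.95 × 11.99 × 1000 × 3.993 = 1.91 × 10⁶.
Original = 60.1 nM × 1.91 × 10⁶ = 1.15 × 10⁸ nM = 115 mM.

115 mM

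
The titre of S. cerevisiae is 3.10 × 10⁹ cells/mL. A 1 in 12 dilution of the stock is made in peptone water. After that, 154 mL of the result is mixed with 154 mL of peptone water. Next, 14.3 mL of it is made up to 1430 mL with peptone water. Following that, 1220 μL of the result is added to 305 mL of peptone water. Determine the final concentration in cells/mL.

Overall dilution factor = 12 × 2 × 100 × 251 = 6.02 × 10⁵.
3.10 × 10⁹ cells/mL / 6.02 × 10⁵ = 5150 cells/mL.

5150 cells/mL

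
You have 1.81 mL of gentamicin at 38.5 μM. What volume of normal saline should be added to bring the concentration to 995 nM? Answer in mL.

68.2 mL

995 nM = 0.995 μM.
V₂ = C₁V₁/C₂ = 38.5 × 1.81 / 0.995 = 70.0 mL.
Diluent to add = V₂ − V₁ = 70.0 − 1.81 = 68.2 mL.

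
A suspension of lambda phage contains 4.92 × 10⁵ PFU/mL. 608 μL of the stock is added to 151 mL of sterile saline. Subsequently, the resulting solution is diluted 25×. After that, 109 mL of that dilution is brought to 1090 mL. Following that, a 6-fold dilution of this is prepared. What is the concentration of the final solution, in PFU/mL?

1.32 PFU/mL

Overall dilution factor = 249.4 × 25 × 10 × 6 = 3.74 × 10⁵.
4.92 × 10⁵ PFU/mL / 3.74 × 10⁵ = 1.32 PFU/mL.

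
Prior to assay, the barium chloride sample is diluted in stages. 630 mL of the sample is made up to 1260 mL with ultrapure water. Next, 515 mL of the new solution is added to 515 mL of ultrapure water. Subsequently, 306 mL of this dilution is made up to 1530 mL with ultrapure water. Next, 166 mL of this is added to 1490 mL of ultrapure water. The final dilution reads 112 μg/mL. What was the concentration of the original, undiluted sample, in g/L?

22.3 g/L

Overall dilution factor = 2 × 2 × 5 × 9.976 = 200.
Original = 112 μg/mL × 200 = 2.23 × 10⁴ μg/mL = 22.3 g/L.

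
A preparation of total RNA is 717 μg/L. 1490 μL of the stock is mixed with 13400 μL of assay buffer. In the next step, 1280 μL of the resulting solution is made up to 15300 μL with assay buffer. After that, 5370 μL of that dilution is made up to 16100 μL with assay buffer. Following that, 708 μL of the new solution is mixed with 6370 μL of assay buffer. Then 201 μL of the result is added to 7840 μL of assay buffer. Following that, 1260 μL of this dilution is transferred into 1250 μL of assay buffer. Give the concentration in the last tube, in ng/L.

2.51 ng/L

Overall dilution factor = 9.993 × 11.95 × 2.998 × 9.997 × 40.00 × 1.992 = 2.85 × 10⁵.
717 μg/L / 2.85 × 10⁵ = 2.51 × 10⁻³ μg/L = 2.51 ng/L.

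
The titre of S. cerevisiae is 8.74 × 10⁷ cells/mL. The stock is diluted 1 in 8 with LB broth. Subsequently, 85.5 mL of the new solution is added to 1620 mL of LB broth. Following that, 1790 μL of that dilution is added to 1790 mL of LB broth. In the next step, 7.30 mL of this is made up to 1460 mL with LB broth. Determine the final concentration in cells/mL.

Overall dilution factor = 8 × 19.95 × 1001 × 200 = 3.19 × 10⁷.
8.74 × 10⁷ cells/mL / 3.19 × 10⁷ = 2.74 cells/mL.

2.74 cells/mL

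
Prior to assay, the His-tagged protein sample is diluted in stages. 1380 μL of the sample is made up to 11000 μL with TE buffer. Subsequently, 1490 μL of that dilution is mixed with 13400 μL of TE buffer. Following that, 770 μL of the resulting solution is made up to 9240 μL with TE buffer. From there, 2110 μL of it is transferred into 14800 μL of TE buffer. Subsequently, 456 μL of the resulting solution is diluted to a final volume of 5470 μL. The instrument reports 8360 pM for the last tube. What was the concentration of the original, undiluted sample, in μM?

Overall dilution factor = 7.971 × 9.993 × 12 × 8.014 × 12.00 = 9.19 × 10⁴.
Original = 8360 pM × 9.19 × 10⁴ = 7.68 × 10⁸ pM = 768 μM.

768 μM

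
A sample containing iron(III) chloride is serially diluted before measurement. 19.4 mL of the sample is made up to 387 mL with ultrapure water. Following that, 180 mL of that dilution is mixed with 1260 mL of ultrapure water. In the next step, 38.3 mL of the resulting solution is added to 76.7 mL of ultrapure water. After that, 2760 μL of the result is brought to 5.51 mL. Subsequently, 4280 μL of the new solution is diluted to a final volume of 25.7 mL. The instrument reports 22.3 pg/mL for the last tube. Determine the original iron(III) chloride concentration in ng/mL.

128 ng/mL

Overall dilution factor = 19.95 × 8 × 3.003 × 1.996 × 6.005 = 5744.
Original = 22.3 pg/mL × 5744 = 1.28 × 10⁵ pg/mL = 128 ng/mL.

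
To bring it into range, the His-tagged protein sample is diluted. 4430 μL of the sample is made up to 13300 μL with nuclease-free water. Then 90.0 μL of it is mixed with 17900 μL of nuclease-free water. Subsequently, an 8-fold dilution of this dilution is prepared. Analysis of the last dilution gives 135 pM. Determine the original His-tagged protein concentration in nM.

648 nM

Overall dilution factor = 3.002 × 199.9 × 8 = 4801.
Original = 135 pM × 4801 = 6.48 × 10⁵ pM = 648 nM.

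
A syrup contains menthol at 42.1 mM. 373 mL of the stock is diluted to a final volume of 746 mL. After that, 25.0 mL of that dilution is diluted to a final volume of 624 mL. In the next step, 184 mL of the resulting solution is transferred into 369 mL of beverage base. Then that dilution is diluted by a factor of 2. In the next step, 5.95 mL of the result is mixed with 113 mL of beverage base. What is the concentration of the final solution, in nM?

7020 nM

Overall dilution factor = 2 × 24.96 × 3.005 × 2 × 19.99 = 5999.
42.1 mM / 5999 = 7.02 × 10⁻³ mM = 7020 nM.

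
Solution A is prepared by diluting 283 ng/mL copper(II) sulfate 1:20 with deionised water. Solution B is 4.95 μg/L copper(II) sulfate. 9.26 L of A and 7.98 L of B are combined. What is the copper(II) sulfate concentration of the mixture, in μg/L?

C_A = 283 ng/mL / 20 = 14.2 ng/mL.
C_B = 4.95 μg/L = 4.95 ng/mL.
C_mix = (C_A·V_A + C_B·V_B)/(V_A + V_B) = (14.2×9.26 + 4.95×7.98) / 17.24 = 9.89 ng/mL = 9.89 μg/L.

9.89 μg/L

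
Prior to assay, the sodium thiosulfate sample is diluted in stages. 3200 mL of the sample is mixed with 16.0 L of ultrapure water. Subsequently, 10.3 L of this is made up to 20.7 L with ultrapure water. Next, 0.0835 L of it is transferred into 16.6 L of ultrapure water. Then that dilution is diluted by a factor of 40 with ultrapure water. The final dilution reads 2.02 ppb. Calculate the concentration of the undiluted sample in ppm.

195 ppm

Overall dilution factor = 6 × 2.010 × 199.8 × 40 = 9.64 × 10⁴.
Original = 2.02 ppb × 9.64 × 10⁴ = 1.95 × 10⁵ ppb = 195 ppm.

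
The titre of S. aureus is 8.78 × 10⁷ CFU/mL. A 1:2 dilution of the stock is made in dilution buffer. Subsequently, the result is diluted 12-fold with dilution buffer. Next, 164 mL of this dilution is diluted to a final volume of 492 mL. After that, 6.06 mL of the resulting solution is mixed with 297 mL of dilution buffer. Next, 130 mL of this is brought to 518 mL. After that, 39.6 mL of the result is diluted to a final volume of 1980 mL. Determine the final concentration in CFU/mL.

122 CFU/mL

Overall dilution factor = 2 × 12 × 3 × 50.01 × 3.985 × 50 = 7.17 × 10⁵.
8.78 × 10⁷ CFU/mL / 7.17 × 10⁵ = 122 CFU/mL.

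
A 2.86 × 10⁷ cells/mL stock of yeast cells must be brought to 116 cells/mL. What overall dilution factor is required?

Factor = C₀/C_target = 2.86 × 10⁷ cells/mL / 116 cells/mL = 2.47 × 10⁵.

2.47 × 10⁵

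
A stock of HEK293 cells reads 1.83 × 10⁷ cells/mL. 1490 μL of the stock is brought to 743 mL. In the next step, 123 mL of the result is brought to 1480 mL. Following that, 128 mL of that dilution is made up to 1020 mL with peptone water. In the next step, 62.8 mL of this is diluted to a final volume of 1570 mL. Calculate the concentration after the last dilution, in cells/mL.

15.3 cells/mL

Overall dilution factor = 498.7 × 12.03 × 7.969 × 25 = 1.20 × 10⁶.
1.83 × 10⁷ cells/mL / 1.20 × 10⁶ = 15.3 cells/mL.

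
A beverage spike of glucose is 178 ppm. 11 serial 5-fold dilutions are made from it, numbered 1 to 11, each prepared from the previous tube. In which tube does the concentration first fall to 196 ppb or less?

Tube n has concentration 178 ppm / 5ⁿ.
Need 5ⁿ ≥ 178 ppm / 196 ppb = 908, so n ≥ 4.23.
First such tube: n = 5.

tube 5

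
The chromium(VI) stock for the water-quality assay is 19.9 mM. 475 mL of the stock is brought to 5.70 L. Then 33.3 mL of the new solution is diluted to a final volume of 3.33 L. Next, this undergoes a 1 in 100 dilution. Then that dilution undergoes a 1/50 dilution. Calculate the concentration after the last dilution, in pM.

3320 pM

Overall dilution factor = 12 × 100 × 100 × 50 = 6.00 × 10⁶.
19.9 mM / 6.00 × 10⁶ = 3.32 × 10⁻⁶ mM = 3320 pM.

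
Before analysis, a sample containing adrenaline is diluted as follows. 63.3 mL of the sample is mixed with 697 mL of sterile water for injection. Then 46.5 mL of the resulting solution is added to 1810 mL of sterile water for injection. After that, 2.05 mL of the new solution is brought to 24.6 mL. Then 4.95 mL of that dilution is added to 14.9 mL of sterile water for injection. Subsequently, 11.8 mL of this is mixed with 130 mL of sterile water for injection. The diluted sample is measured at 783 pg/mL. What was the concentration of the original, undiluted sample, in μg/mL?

Overall dilution factor = 12.01 × 39.92 × 12 × 4.010 × 12.02 = 2.77 × 10⁵.
Original = 783 pg/mL × 2.77 × 10⁵ = 2.17 × 10⁸ pg/mL = 217 μg/mL.

217 μg/mL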